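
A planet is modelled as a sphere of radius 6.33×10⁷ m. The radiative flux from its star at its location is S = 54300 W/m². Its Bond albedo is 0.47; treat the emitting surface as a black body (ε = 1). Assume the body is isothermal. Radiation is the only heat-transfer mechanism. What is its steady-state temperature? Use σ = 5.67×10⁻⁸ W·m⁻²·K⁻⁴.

At equilibrium, absorbed power = emitted power.
Absorbing cross-section = πr² = 1.259×10¹⁶ m²; emitting surface = 4πr² = 5.035×10¹⁶ m² (ratio 4).
(1−a)S·A_cross = εσ·A_surf·T⁴  ⇒  T⁴ = (1−a)S/(4σ).
T⁴ = 0.530·54300/(4·5.67×10⁻⁸) = 1.269×10¹¹ K⁴.
T = (1.269×10¹¹)^(1/4).

T ≈ 597 K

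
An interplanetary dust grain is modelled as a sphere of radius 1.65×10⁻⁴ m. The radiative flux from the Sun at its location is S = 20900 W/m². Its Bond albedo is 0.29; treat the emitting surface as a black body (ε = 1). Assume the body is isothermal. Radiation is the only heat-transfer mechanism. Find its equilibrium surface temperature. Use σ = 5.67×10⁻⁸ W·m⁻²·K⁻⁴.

T ≈ 506 K

At equilibrium, absorbed power = emitted power.
Absorbing cross-section = πr² = 8.553×10⁻⁸ m²; emitting surface = 4πr² = 3.421×10⁻⁷ m² (ratio 4).
(1−a)S·A_cross = εσ·A_surf·T⁴  ⇒  T⁴ = (1−a)S/(4σ).
T⁴ = 0.710·20900/(4·5.67×10⁻⁸) = 6.543×10¹⁰ K⁴.
T = (6.543×10¹⁰)^(1/4).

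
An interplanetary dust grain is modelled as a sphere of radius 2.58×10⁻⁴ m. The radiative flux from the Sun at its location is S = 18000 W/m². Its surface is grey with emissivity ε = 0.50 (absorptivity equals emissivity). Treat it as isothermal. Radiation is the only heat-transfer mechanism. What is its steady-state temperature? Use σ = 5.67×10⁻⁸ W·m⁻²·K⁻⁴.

At equilibrium, absorbed power = emitted power.
Absorbing cross-section = πr² = 2.091×10⁻⁷ m²; emitting surface = 4πr² = 8.365×10⁻⁷ m² (ratio 4).
εS·A_cross = εσ·A_surf·T⁴  ⇒  T⁴ = S/(4σ)   (ε cancels).
T⁴ = 18000/(4·5.67×10⁻⁸) = 7.937×10¹⁰ K⁴.
T = (7.937×10¹⁰)^(1/4).

T ≈ 531 K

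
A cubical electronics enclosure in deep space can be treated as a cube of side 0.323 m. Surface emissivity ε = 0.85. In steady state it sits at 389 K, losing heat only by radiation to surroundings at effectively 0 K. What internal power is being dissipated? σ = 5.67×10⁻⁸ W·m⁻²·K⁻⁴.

Steady state: P = εσA T⁴.
A = 6L² = 0.6260 m²; T⁴ = (389)⁴ = 2.290×10¹⁰ K⁴.
P = 0.85 × 5.67×10⁻⁸ × 0.6260 × 2.290×10¹⁰.

P ≈ 691 W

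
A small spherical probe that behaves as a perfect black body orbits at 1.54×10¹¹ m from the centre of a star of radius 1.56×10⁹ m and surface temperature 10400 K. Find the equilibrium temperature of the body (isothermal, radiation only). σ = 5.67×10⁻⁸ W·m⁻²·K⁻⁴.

T ≈ 740 K

The star's surface emits σT_*⁴; at distance d the flux is S = σT_*⁴(R_*/d)².
S = 5.67×10⁻⁸·(10400)⁴·(1.56×10⁹/1.54×10¹¹)² = 68070 W/m².
For an isothermal sphere T⁴ = (1−a)S/(4σ) = 3.001×10¹¹ K⁴.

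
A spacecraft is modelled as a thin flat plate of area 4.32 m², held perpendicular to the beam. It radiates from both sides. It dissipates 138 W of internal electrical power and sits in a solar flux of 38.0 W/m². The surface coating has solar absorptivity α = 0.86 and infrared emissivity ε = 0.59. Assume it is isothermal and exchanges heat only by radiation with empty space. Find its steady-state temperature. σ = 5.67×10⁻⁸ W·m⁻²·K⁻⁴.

At steady state, absorbed solar power + internal power = radiated power.
Absorbed: α·S·A_cross = 0.86·38.0·4.320 = 141.2 W (cross-section A).
Total input = 141.2 + 138 = 279.2 W.
Radiated: εσ·A_surf·T⁴ with A_surf = 2A = 8.640 m².
T⁴ = 279.2/(0.59·5.67×10⁻⁸·8.640) = 9.659×10⁸ K⁴.

T ≈ 176 K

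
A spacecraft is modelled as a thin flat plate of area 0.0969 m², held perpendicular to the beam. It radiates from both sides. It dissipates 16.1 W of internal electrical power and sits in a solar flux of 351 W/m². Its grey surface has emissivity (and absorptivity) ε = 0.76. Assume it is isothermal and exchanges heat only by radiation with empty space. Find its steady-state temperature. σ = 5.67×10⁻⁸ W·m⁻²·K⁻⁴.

At steady state, absorbed solar power + internal power = radiated power.
Absorbed: α·S·A_cross = 0.76·351·0.09690 = 25.85 W (cross-section A).
Total input = 25.85 + 16.1 = 41.95 W.
Radiated: εσ·A_surf·T⁴ with A_surf = 2A = 0.1938 m².
T⁴ = 41.95/(0.76·5.67×10⁻⁸·0.1938) = 5.023×10⁹ K⁴.

T ≈ 266 K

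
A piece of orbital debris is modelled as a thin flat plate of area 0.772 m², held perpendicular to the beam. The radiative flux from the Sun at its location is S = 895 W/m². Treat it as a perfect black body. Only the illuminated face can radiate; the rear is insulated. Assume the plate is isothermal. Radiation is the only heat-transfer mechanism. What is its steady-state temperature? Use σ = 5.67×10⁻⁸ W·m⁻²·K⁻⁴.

At equilibrium, absorbed power = emitted power.
Absorbing cross-section = A = 0.7720 m²; emitting surface = A = 0.7720 m² (ratio 1).
S·A_cross = εσ·A_surf·T⁴  ⇒  T⁴ = S/(1σ).
T⁴ = 1.00·895/(1·5.67×10⁻⁸) = 1.578×10¹⁰ K⁴.
T = (1.578×10¹⁰)^(1/4).

T ≈ 354 K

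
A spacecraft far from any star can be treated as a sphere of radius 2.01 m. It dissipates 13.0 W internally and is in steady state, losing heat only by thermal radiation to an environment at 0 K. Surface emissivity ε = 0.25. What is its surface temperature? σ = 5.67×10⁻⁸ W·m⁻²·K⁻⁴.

Steady state: internal power = radiated power, P = εσA T⁴.
Radiating area A = 4πr² = 50.77 m².
T⁴ = P/(εσA) = 13.0/(0.25·5.67×10⁻⁸·50.77) = 1.806×10⁷ K⁴.
T = (1.806×10⁷)^(1/4).

T ≈ 65.2 K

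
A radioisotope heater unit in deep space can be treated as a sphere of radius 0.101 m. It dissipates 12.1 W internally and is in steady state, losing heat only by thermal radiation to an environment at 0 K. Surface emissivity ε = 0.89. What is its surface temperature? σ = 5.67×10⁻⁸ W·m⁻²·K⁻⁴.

T ≈ 208 K

Steady state: internal power = radiated power, P = εσA T⁴.
Radiating area A = 4πr² = 0.1282 m².
T⁴ = P/(εσA) = 12.1/(0.89·5.67×10⁻⁸·0.1282) = 1.871×10⁹ K⁴.
T = (1.871×10⁹)^(1/4).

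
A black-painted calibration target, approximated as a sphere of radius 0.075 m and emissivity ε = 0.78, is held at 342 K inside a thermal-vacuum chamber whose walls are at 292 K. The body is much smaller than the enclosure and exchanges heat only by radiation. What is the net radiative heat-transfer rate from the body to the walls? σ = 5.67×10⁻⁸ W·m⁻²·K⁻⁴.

P_net ≈ 20.0 W

For a small grey body in a large enclosure: P_net = εσA(T_body⁴ − T_wall⁴).
A = 4πr² = 0.07069 m²; T_body⁴ − T_wall⁴ = 1.368×10¹⁰ − 7.270×10⁹ = 6.411×10⁹ K⁴.
|P_net| = 0.78·5.67×10⁻⁸·0.07069·6.411×10⁹.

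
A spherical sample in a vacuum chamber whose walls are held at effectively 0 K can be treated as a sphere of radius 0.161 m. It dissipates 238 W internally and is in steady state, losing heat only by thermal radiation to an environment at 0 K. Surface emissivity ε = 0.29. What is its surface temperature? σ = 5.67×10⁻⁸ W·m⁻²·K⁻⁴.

Steady state: internal power = radiated power, P = εσA T⁴.
Radiating area A = 4πr² = 0.3257 m².
T⁴ = P/(εσA) = 238/(0.29·5.67×10⁻⁸·0.3257) = 4.444×10¹⁰ K⁴.
T = (4.444×10¹⁰)^(1/4).

T ≈ 459 K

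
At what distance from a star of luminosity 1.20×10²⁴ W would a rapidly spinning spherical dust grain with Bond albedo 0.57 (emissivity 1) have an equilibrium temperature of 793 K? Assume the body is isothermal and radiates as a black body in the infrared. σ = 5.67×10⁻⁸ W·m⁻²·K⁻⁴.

d ≈ 6.77×10⁸ m

For an isothermal black-emitting sphere, (1−a)S·πr² = σ·4πr²·T⁴ ⇒ S = 4σT⁴/(1−a).
S = 4·5.67×10⁻⁸·(793)⁴/0.430 = 2.086×10⁵ W/m².
Flux falls as S = L/(4πd²), so d = √(L/(4πS)) = √(1.20×10²⁴/(4π·2.086×10⁵)).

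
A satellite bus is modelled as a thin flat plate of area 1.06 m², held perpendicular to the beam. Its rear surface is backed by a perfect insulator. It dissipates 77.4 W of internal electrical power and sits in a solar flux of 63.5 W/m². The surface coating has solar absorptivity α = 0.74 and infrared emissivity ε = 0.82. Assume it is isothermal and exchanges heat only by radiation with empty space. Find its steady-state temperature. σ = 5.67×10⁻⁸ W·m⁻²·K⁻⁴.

At steady state, absorbed solar power + internal power = radiated power.
Absorbed: α·S·A_cross = 0.74·63.5·1.060 = 49.81 W (cross-section A).
Total input = 49.81 + 77.4 = 127.2 W.
Radiated: εσ·A_surf·T⁴ with A_surf = A = 1.060 m².
T⁴ = 127.2/(0.82·5.67×10⁻⁸·1.060) = 2.581×10⁹ K⁴.

T ≈ 225 K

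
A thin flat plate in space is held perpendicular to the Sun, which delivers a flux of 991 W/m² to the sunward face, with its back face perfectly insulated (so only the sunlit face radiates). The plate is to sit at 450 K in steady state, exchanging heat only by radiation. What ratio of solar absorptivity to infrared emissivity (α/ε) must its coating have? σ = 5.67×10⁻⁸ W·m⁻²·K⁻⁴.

α/ε ≈ 2.35

Balance: αS·A = εσ·1A·T⁴ ⇒ α/ε = σT⁴/S.
α/ε = 5.67×10⁻⁸·(450)⁴/991 = 5.67×10⁻⁸·4.101×10¹⁰/991.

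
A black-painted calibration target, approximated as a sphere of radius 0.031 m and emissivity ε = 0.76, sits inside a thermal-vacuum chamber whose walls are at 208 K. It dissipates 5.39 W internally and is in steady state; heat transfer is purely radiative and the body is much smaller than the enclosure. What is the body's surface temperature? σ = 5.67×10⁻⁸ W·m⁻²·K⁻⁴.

For a small grey body in a large enclosure, net radiated power = εσA(T⁴ − T_w⁴).
Steady state: P = εσA(T⁴ − T_w⁴) with A = 4πr² = 0.01208 m².
T⁴ = P/(εσA) + T_w⁴ = 5.39/(0.76·5.67×10⁻⁸·0.01208) + (208)⁴
    = 1.036×10¹⁰ + 1.872×10⁹ = 1.223×10¹⁰ K⁴.

T ≈ 333 K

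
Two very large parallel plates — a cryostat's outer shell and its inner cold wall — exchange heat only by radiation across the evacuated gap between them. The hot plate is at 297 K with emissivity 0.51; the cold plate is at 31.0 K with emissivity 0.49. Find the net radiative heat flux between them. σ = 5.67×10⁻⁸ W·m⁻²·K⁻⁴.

q ≈ 147 W/m²

For two infinite grey parallel plates, q = σ(T₁⁴ − T₂⁴)/(1/ε₁ + 1/ε₂ − 1).
T₁⁴ − T₂⁴ = 7.781×10⁹ − 9.235×10⁵ = 7.780×10⁹ K⁴.
1/ε₁ + 1/ε₂ − 1 = 1.961 + 2.041 − 1 = 3.002.
q = 5.67×10⁻⁸ × 7.780×10⁹ / 3.002.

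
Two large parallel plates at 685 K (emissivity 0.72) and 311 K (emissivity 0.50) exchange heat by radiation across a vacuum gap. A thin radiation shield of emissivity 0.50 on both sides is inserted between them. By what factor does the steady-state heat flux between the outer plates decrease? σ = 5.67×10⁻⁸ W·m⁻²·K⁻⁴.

Without shield: q₀ = σΔ(T⁴)/(1/ε₁+1/ε₂−1) with denominator 2.389.
With shield the two gaps are in series; the resistances add: (1/ε₁+1/ε_s−1)+(1/ε_s+1/ε₂−1) = 2.389+3.000 = 5.389.
Heat-flux ratio q₀/q = 5.389/2.389.

factor ≈ 2.26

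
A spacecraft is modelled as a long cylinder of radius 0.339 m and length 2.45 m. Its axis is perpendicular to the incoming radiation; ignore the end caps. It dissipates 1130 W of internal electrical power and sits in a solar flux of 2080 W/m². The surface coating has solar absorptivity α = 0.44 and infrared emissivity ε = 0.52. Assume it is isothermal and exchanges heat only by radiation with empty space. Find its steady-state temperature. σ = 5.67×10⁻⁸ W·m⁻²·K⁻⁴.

At steady state, absorbed solar power + internal power = radiated power.
Absorbed: α·S·A_cross = 0.44·2080·1.661 = 1520 W (cross-section 2rL).
Total input = 1520 + 1130 = 2650 W.
Radiated: εσ·A_surf·T⁴ with A_surf = 2πrL = 5.218 m².
T⁴ = 2650/(0.52·5.67×10⁻⁸·5.218) = 1.722×10¹⁰ K⁴.

T ≈ 362 K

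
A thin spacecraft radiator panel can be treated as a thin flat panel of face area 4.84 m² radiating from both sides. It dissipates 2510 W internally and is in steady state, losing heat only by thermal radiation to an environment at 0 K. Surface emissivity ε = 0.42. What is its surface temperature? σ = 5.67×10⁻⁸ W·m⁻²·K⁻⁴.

T ≈ 323 K

Steady state: internal power = radiated power, P = εσA T⁴.
Radiating area A = 2·4.84 = 9.680 m².
T⁴ = P/(εσA) = 2510/(0.42·5.67×10⁻⁸·9.680) = 1.089×10¹⁰ K⁴.
T = (1.089×10¹⁰)^(1/4).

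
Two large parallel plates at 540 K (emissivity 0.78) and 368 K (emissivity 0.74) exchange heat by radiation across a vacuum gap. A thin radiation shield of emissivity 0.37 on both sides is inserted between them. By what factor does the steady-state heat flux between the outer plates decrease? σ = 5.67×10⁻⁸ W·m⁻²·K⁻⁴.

factor ≈ 3.70

Without shield: q₀ = σΔ(T⁴)/(1/ε₁+1/ε₂−1) with denominator 1.633.
With shield the two gaps are in series; the resistances add: (1/ε₁+1/ε_s−1)+(1/ε_s+1/ε₂−1) = 2.985+3.054 = 6.039.
Heat-flux ratio q₀/q = 6.039/1.633.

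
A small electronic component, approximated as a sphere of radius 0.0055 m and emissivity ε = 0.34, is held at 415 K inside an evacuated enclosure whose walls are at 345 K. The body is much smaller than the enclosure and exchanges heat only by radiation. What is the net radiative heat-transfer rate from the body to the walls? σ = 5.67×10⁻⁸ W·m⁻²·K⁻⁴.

P_net ≈ 0.114 W

For a small grey body in a large enclosure: P_net = εσA(T_body⁴ − T_wall⁴).
A = 4πr² = 3.801×10⁻⁴ m²; T_body⁴ − T_wall⁴ = 2.966×10¹⁰ − 1.417×10¹⁰ = 1.549×10¹⁰ K⁴.
|P_net| = 0.34·5.67×10⁻⁸·3.801×10⁻⁴·1.549×10¹⁰.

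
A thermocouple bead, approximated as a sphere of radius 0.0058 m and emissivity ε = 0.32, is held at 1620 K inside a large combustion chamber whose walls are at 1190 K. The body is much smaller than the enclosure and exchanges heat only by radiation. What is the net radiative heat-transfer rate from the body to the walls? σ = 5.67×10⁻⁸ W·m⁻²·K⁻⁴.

P_net ≈ 37.4 W

For a small grey body in a large enclosure: P_net = εσA(T_body⁴ − T_wall⁴).
A = 4πr² = 4.227×10⁻⁴ m²; T_body⁴ − T_wall⁴ = 6.887×10¹² − 2.005×10¹² = 4.882×10¹² K⁴.
|P_net| = 0.32·5.67×10⁻⁸·4.227×10⁻⁴·4.882×10¹².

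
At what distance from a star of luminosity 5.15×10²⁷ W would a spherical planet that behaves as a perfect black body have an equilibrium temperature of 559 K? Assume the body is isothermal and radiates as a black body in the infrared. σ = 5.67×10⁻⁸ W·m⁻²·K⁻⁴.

For an isothermal black-emitting sphere, (1−a)S·πr² = σ·4πr²·T⁴ ⇒ S = 4σT⁴/(1−a).
S = 4·5.67×10⁻⁸·(559)⁴/1.00 = 22150 W/m².
Flux falls as S = L/(4πd²), so d = √(L/(4πS)) = √(5.15×10²⁷/(4π·22150)).

d ≈ 1.36×10¹¹ m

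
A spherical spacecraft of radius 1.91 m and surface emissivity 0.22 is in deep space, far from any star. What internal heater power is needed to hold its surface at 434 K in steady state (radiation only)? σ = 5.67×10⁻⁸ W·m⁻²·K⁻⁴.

P ≈ 20300 W

P = εσ·4πr²·T⁴.
4πr² = 45.84 m²; T⁴ = 3.548×10¹⁰ K⁴.
P = 0.22·5.67×10⁻⁸·45.84·3.548×10¹⁰.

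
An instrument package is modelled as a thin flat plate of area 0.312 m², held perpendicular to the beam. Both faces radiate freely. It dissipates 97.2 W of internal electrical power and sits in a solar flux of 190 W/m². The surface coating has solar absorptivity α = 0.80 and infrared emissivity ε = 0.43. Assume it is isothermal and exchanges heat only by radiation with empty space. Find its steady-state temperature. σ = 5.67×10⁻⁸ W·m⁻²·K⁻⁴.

At steady state, absorbed solar power + internal power = radiated power.
Absorbed: α·S·A_cross = 0.80·190·0.3120 = 47.42 W (cross-section A).
Total input = 47.42 + 97.2 = 144.6 W.
Radiated: εσ·A_surf·T⁴ with A_surf = 2A = 0.6240 m².
T⁴ = 144.6/(0.43·5.67×10⁻⁸·0.6240) = 9.506×10⁹ K⁴.

T ≈ 312 K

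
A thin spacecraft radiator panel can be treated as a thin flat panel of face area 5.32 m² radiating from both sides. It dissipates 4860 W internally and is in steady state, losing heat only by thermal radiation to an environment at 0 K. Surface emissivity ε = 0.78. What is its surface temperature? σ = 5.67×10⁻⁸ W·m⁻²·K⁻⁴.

T ≈ 319 K

Steady state: internal power = radiated power, P = εσA T⁴.
Radiating area A = 2·5.32 = 10.64 m².
T⁴ = P/(εσA) = 4860/(0.78·5.67×10⁻⁸·10.64) = 1.033×10¹⁰ K⁴.
T = (1.033×10¹⁰)^(1/4).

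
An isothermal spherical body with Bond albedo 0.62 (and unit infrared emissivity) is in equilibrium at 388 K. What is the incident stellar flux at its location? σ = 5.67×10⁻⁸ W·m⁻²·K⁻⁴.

S ≈ 13500 W/m²

(1−a)S·πr² = σ·4πr²·T⁴ ⇒ S = 4σT⁴/(1−a).
S = 4·5.67×10⁻⁸·2.266×10¹⁰/0.380.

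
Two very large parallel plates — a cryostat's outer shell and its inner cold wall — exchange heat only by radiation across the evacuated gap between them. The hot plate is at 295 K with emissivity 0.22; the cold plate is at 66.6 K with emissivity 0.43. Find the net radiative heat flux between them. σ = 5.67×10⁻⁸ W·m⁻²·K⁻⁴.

q ≈ 73.0 W/m²

For two infinite grey parallel plates, q = σ(T₁⁴ − T₂⁴)/(1/ε₁ + 1/ε₂ − 1).
T₁⁴ − T₂⁴ = 7.573×10⁹ − 1.967×10⁷ = 7.554×10⁹ K⁴.
1/ε₁ + 1/ε₂ − 1 = 4.545 + 2.326 − 1 = 5.871.
q = 5.67×10⁻⁸ × 7.554×10⁹ / 5.871.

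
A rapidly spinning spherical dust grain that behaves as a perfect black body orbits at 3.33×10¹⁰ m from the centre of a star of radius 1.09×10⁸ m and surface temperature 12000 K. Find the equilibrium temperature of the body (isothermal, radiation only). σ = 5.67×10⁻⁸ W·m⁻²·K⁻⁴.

The star's surface emits σT_*⁴; at distance d the flux is S = σT_*⁴(R_*/d)².
S = 5.67×10⁻⁸·(12000)⁴·(1.09×10⁸/3.33×10¹⁰)² = 12600 W/m².
For an isothermal sphere T⁴ = (1−a)S/(4σ) = 5.554×10¹⁰ K⁴.

T ≈ 485 K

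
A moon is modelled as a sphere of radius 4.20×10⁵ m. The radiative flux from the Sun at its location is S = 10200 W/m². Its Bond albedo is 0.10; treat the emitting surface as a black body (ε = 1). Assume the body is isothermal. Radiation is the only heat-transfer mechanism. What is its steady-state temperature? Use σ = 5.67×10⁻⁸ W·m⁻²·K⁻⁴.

T ≈ 449 K

At equilibrium, absorbed power = emitted power.
Absorbing cross-section = πr² = 5.542×10¹¹ m²; emitting surface = 4πr² = 2.217×10¹² m² (ratio 4).
(1−a)S·A_cross = εσ·A_surf·T⁴  ⇒  T⁴ = (1−a)S/(4σ).
T⁴ = 0.900·10200/(4·5.67×10⁻⁸) = 4.048×10¹⁰ K⁴.
T = (4.048×10¹⁰)^(1/4).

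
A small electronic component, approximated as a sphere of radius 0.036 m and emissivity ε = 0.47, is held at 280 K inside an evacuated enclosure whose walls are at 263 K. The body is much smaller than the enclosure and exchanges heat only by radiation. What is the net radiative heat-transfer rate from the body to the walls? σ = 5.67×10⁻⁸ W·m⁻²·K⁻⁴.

P_net ≈ 0.591 W

For a small grey body in a large enclosure: P_net = εσA(T_body⁴ − T_wall⁴).
A = 4πr² = 0.01629 m²; T_body⁴ − T_wall⁴ = 6.147×10⁹ − 4.784×10⁹ = 1.362×10⁹ K⁴.
|P_net| = 0.47·5.67×10⁻⁸·0.01629·1.362×10⁹.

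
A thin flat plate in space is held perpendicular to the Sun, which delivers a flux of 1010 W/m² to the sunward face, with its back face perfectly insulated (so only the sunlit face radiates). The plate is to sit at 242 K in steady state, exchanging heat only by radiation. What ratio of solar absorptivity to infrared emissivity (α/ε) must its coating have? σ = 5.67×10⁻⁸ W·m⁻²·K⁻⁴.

α/ε ≈ 0.193

Balance: αS·A = εσ·1A·T⁴ ⇒ α/ε = σT⁴/S.
α/ε = 5.67×10⁻⁸·(242)⁴/1010 = 5.67×10⁻⁸·3.430×10⁹/1010.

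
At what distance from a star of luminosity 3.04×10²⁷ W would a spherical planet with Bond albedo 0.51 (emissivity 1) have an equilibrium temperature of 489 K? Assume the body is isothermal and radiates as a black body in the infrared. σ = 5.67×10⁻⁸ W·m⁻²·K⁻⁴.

d ≈ 9.56×10¹⁰ m

For an isothermal black-emitting sphere, (1−a)S·πr² = σ·4πr²·T⁴ ⇒ S = 4σT⁴/(1−a).
S = 4·5.67×10⁻⁸·(489)⁴/0.490 = 26470 W/m².
Flux falls as S = L/(4πd²), so d = √(L/(4πS)) = √(3.04×10²⁷/(4π·26470)).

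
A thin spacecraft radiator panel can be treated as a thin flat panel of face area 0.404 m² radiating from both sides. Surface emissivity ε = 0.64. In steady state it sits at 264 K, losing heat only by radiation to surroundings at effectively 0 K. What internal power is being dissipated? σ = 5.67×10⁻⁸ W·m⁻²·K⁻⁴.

P ≈ 142 W

Steady state: P = εσA T⁴.
A = 2·0.404 = 0.8080 m²; T⁴ = (264)⁴ = 4.858×10⁹ K⁴.
P = 0.64 × 5.67×10⁻⁸ × 0.8080 × 4.858×10⁹.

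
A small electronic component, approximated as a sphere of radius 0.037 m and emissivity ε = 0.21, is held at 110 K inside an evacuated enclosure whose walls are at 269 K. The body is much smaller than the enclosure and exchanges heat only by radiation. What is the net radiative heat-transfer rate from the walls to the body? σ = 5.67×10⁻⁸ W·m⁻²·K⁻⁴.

P_net ≈ 1.04 W

For a small grey body in a large enclosure: P_net = εσA(T_body⁴ − T_wall⁴).
A = 4πr² = 0.01720 m²; T_body⁴ − T_wall⁴ = 1.464×10⁸ − 5.236×10⁹ = -5.090×10⁹ K⁴.
|P_net| = 0.21·5.67×10⁻⁸·0.01720·5.090×10⁹.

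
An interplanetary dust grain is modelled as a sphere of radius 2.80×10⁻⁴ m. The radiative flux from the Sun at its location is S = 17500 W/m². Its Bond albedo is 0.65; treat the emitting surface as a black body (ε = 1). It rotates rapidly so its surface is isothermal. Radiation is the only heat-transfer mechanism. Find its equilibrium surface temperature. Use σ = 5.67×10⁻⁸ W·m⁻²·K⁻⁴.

At equilibrium, absorbed power = emitted power.
Absorbing cross-section = πr² = 2.463×10⁻⁷ m²; emitting surface = 4πr² = 9.852×10⁻⁷ m² (ratio 4).
(1−a)S·A_cross = εσ·A_surf·T⁴  ⇒  T⁴ = (1−a)S/(4σ).
T⁴ = 0.350·17500/(4·5.67×10⁻⁸) = 2.701×10¹⁰ K⁴.
T = (2.701×10¹⁰)^(1/4).

T ≈ 405 K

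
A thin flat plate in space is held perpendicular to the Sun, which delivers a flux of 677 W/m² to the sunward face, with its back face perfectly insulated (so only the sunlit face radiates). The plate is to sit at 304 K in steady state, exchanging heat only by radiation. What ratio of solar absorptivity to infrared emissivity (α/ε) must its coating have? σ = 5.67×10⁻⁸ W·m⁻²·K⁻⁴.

α/ε ≈ 0.715

Balance: αS·A = εσ·1A·T⁴ ⇒ α/ε = σT⁴/S.
α/ε = 5.67×10⁻⁸·(304)⁴/677 = 5.67×10⁻⁸·8.541×10⁹/677.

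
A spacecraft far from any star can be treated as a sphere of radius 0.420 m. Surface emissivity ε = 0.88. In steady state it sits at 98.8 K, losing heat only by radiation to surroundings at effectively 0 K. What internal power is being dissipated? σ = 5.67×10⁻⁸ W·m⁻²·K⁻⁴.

P ≈ 10.5 W

Steady state: P = εσA T⁴.
A = 4πr² = 2.217 m²; T⁴ = (98.8)⁴ = 9.529×10⁷ K⁴.
P = 0.88 × 5.67×10⁻⁸ × 2.217 × 9.529×10⁷.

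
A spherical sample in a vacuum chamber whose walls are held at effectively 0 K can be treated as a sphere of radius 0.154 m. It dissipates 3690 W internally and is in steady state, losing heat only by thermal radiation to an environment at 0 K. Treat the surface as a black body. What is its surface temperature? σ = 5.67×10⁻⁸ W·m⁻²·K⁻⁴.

T ≈ 684 K

Steady state: internal power = radiated power, P = εσA T⁴.
Radiating area A = 4πr² = 0.2980 m².
T⁴ = P/(εσA) = 3690/(1.0·5.67×10⁻⁸·0.2980) = 2.184×10¹¹ K⁴.
T = (2.184×10¹¹)^(1/4).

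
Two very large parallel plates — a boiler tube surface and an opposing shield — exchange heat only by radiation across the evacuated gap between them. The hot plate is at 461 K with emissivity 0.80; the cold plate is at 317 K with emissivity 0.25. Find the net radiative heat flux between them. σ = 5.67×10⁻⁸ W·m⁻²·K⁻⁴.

q ≈ 468 W/m²

For two infinite grey parallel plates, q = σ(T₁⁴ − T₂⁴)/(1/ε₁ + 1/ε₂ − 1).
T₁⁴ − T₂⁴ = 4.517×10¹⁰ − 1.010×10¹⁰ = 3.507×10¹⁰ K⁴.
1/ε₁ + 1/ε₂ − 1 = 1.250 + 4.000 − 1 = 4.250.
q = 5.67×10⁻⁸ × 3.507×10¹⁰ / 4.250.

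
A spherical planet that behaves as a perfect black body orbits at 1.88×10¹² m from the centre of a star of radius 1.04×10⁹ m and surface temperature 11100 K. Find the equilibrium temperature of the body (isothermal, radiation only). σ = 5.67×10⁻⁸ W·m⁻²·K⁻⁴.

T ≈ 185 K

The star's surface emits σT_*⁴; at distance d the flux is S = σT_*⁴(R_*/d)².
S = 5.67×10⁻⁸·(11100)⁴·(1.04×10⁹/1.88×10¹²)² = 263.4 W/m².
For an isothermal sphere T⁴ = (1−a)S/(4σ) = 1.161×10⁹ K⁴.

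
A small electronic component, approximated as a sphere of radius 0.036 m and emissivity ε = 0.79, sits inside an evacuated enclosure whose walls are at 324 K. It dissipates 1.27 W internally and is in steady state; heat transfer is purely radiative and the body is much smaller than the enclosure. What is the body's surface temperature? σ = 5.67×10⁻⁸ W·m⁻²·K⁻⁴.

For a small grey body in a large enclosure, net radiated power = εσA(T⁴ − T_w⁴).
Steady state: P = εσA(T⁴ − T_w⁴) with A = 4πr² = 0.01629 m².
T⁴ = P/(εσA) + T_w⁴ = 1.27/(0.79·5.67×10⁻⁸·0.01629) + (324)⁴
    = 1.741×10⁹ + 1.102×10¹⁰ = 1.276×10¹⁰ K⁴.

T ≈ 336 K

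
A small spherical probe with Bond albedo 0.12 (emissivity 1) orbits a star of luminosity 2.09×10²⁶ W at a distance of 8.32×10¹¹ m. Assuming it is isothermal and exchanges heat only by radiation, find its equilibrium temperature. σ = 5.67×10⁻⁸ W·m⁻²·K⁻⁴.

T ≈ 98.3 K

First find the stellar flux at distance d: S = L/(4πd²) = 2.09×10²⁶/(4π·(8.32×10¹¹)²) = 24.03 W/m².
For an isothermal sphere, absorbed (1−a)S·πr² = emitted σ·4πr²·T⁴, so T⁴ = (1−a)S/(4σ).
T⁴ = 0.880·24.03/(4·5.67×10⁻⁸) = 9.322×10⁷ K⁴.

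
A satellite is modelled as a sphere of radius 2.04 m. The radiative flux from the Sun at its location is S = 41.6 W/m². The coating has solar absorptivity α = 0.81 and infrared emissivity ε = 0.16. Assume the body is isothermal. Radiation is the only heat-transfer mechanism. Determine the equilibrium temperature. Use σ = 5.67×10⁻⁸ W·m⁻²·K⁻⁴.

At equilibrium, absorbed power = emitted power.
Absorbing cross-section = πr² = 13.07 m²; emitting surface = 4πr² = 52.30 m² (ratio 4).
αS·A_cross = εσ·A_surf·T⁴  ⇒  T⁴ = αS/(ε·4σ).
T⁴ = 0.810·41.6/(0.16·4·5.67×10⁻⁸) = 9.286×10⁸ K⁴.
T = (9.286×10⁸)^(1/4).

T ≈ 175 K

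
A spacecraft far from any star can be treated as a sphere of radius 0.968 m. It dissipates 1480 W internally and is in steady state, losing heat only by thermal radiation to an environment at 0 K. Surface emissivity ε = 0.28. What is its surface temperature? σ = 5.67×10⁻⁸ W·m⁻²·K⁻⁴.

Steady state: internal power = radiated power, P = εσA T⁴.
Radiating area A = 4πr² = 11.77 m².
T⁴ = P/(εσA) = 1480/(0.28·5.67×10⁻⁸·11.77) = 7.917×10⁹ K⁴.
T = (7.917×10⁹)^(1/4).

T ≈ 298 K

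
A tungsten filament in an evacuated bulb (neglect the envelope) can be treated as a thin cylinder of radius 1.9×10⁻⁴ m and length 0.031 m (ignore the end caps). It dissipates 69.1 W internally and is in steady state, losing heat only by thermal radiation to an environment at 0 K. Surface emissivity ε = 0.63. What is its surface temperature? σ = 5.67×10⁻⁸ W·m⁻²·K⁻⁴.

T ≈ 2690 K

Steady state: internal power = radiated power, P = εσA T⁴.
Radiating area A = 2πrL = 3.701×10⁻⁵ m².
T⁴ = P/(εσA) = 69.1/(0.63·5.67×10⁻⁸·3.701×10⁻⁵) = 5.227×10¹³ K⁴.
T = (5.227×10¹³)^(1/4).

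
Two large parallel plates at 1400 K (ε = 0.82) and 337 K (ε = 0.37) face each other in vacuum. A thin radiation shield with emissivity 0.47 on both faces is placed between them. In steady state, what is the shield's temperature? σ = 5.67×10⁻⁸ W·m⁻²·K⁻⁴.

In steady state the net flux on the hot side equals that on the cold side.
σ(T₁⁴−T_s⁴)/D₁ = σ(T_s⁴−T₂⁴)/D₂, with D₁ = 1/ε₁+1/ε_s−1 = 2.347, D₂ = 1/ε_s+1/ε₂−1 = 3.830.
Solve for T_s⁴: T_s⁴ = (D₂·T₁⁴ + D₁·T₂⁴)/(D₁+D₂) = 2.387×10¹² K⁴.

T_s ≈ 1240 K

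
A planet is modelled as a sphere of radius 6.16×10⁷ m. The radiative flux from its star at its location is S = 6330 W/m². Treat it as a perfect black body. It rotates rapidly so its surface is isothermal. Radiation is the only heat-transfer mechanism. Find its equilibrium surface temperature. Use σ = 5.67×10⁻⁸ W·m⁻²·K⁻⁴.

At equilibrium, absorbed power = emitted power.
Absorbing cross-section = πr² = 1.192×10¹⁶ m²; emitting surface = 4πr² = 4.768×10¹⁶ m² (ratio 4).
S·A_cross = εσ·A_surf·T⁴  ⇒  T⁴ = S/(4σ).
T⁴ = 1.00·6330/(4·5.67×10⁻⁸) = 2.791×10¹⁰ K⁴.
T = (2.791×10¹⁰)^(1/4).

T ≈ 409 K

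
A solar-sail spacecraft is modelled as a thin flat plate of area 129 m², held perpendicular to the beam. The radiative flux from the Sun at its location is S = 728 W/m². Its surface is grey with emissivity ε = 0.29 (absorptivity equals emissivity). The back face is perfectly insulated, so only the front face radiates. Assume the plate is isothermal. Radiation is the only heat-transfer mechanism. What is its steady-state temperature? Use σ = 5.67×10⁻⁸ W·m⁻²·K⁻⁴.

T ≈ 337 K

At equilibrium, absorbed power = emitted power.
Absorbing cross-section = A = 129.0 m²; emitting surface = A = 129.0 m² (ratio 1).
εS·A_cross = εσ·A_surf·T⁴  ⇒  T⁴ = S/(1σ)   (ε cancels).
T⁴ = 728/(1·5.67×10⁻⁸) = 1.284×10¹⁰ K⁴.
T = (1.284×10¹⁰)^(1/4).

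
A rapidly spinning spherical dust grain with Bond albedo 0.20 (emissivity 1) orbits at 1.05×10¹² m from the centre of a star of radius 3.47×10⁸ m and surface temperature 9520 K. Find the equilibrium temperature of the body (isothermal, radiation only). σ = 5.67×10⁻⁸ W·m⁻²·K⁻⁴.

T ≈ 116 K

The star's surface emits σT_*⁴; at distance d the flux is S = σT_*⁴(R_*/d)².
S = 5.67×10⁻⁸·(9520)⁴·(3.47×10⁸/1.05×10¹²)² = 50.86 W/m².
For an isothermal sphere T⁴ = (1−a)S/(4σ) = 1.794×10⁸ K⁴.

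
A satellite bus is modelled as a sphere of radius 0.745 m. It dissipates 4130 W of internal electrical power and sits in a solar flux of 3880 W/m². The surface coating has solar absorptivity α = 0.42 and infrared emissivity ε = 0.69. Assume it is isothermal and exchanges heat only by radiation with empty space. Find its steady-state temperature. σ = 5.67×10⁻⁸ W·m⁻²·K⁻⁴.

At steady state, absorbed solar power + internal power = radiated power.
Absorbed: α·S·A_cross = 0.42·3880·1.744 = 2841 W (cross-section πr²).
Total input = 2841 + 4130 = 6971 W.
Radiated: εσ·A_surf·T⁴ with A_surf = 4πr² = 6.975 m².
T⁴ = 6971/(0.69·5.67×10⁻⁸·6.975) = 2.555×10¹⁰ K⁴.

T ≈ 400 K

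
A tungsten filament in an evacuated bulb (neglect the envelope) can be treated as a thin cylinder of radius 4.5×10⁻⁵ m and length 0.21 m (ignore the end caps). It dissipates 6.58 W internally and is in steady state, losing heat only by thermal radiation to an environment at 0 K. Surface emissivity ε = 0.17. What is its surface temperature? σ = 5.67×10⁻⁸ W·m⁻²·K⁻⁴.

Steady state: internal power = radiated power, P = εσA T⁴.
Radiating area A = 2πrL = 5.938×10⁻⁵ m².
T⁴ = P/(εσA) = 6.58/(0.17·5.67×10⁻⁸·5.938×10⁻⁵) = 1.150×10¹³ K⁴.
T = (1.150×10¹³)^(1/4).

T ≈ 1840 K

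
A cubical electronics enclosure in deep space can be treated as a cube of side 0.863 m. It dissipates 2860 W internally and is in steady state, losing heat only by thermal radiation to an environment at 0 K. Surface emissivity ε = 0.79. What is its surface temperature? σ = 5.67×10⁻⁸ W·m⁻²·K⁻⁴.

T ≈ 346 K

Steady state: internal power = radiated power, P = εσA T⁴.
Radiating area A = 6L² = 4.469 m².
T⁴ = P/(εσA) = 2860/(0.79·5.67×10⁻⁸·4.469) = 1.429×10¹⁰ K⁴.
T = (1.429×10¹⁰)^(1/4).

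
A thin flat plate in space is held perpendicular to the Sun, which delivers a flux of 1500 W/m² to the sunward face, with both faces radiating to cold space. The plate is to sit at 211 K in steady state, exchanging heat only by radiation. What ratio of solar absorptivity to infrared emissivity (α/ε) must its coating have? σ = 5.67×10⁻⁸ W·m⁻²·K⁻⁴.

Balance: αS·A = εσ·2A·T⁴ ⇒ α/ε = 2σT⁴/S.
α/ε = 2·5.67×10⁻⁸·(211)⁴/1500 = 2·5.67×10⁻⁸·1.982×10⁹/1500.

α/ε ≈ 0.150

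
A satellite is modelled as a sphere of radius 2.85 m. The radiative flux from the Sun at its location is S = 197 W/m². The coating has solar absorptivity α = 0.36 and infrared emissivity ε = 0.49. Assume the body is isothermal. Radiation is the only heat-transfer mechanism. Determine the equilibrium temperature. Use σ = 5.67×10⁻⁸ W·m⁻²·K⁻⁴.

T ≈ 159 K

At equilibrium, absorbed power = emitted power.
Absorbing cross-section = πr² = 25.52 m²; emitting surface = 4πr² = 102.1 m² (ratio 4).
αS·A_cross = εσ·A_surf·T⁴  ⇒  T⁴ = αS/(ε·4σ).
T⁴ = 0.360·197/(0.49·4·5.67×10⁻⁸) = 6.382×10⁸ K⁴.
T = (6.382×10⁸)^(1/4).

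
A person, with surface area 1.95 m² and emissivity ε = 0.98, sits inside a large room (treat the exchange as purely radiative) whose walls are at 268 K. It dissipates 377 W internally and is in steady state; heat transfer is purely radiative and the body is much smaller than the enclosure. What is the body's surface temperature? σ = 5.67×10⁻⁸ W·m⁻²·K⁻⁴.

T ≈ 305 K

For a small grey body in a large enclosure, net radiated power = εσA(T⁴ − T_w⁴).
Steady state: P = εσA(T⁴ − T_w⁴) with A = 1.95 m².
T⁴ = P/(εσA) + T_w⁴ = 377/(0.98·5.67×10⁻⁸·1.950) + (268)⁴
    = 3.479×10⁹ + 5.159×10⁹ = 8.638×10⁹ K⁴.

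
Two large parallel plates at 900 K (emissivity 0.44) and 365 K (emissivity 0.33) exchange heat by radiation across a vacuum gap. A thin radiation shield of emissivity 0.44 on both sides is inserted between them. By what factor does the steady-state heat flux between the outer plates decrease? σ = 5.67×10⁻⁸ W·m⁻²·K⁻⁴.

factor ≈ 1.82

Without shield: q₀ = σΔ(T⁴)/(1/ε₁+1/ε₂−1) with denominator 4.303.
With shield the two gaps are in series; the resistances add: (1/ε₁+1/ε_s−1)+(1/ε_s+1/ε₂−1) = 3.545+4.303 = 7.848.
Heat-flux ratio q₀/q = 7.848/4.303.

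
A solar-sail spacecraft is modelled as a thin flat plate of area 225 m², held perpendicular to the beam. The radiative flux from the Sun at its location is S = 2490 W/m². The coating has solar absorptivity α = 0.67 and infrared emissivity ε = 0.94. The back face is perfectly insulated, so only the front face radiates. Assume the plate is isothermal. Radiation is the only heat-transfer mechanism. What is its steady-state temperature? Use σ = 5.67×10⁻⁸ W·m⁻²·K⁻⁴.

T ≈ 421 K

At equilibrium, absorbed power = emitted power.
Absorbing cross-section = A = 225.0 m²; emitting surface = A = 225.0 m² (ratio 1).
αS·A_cross = εσ·A_surf·T⁴  ⇒  T⁴ = αS/(ε·1σ).
T⁴ = 0.670·2490/(0.94·1·5.67×10⁻⁸) = 3.130×10¹⁰ K⁴.
T = (3.130×10¹⁰)^(1/4).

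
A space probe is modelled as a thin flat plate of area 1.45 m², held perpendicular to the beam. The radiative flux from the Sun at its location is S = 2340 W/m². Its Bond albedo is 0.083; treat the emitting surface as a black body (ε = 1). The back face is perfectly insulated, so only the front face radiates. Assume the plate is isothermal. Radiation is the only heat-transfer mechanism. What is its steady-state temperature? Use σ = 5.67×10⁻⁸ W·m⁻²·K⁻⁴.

T ≈ 441 K

At equilibrium, absorbed power = emitted power.
Absorbing cross-section = A = 1.450 m²; emitting surface = A = 1.450 m² (ratio 1).
(1−a)S·A_cross = εσ·A_surf·T⁴  ⇒  T⁴ = (1−a)S/(1σ).
T⁴ = 0.917·2340/(1·5.67×10⁻⁸) = 3.784×10¹⁰ K⁴.
T = (3.784×10¹⁰)^(1/4).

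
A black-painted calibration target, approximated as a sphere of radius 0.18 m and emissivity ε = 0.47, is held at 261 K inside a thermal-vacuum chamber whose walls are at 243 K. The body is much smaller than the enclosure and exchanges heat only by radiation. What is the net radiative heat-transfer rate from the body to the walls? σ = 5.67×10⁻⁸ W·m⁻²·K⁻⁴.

P_net ≈ 12.5 W

For a small grey body in a large enclosure: P_net = εσA(T_body⁴ − T_wall⁴).
A = 4πr² = 0.4072 m²; T_body⁴ − T_wall⁴ = 4.640×10⁹ − 3.487×10⁹ = 1.154×10⁹ K⁴.
|P_net| = 0.47·5.67×10⁻⁸·0.4072·1.154×10⁹.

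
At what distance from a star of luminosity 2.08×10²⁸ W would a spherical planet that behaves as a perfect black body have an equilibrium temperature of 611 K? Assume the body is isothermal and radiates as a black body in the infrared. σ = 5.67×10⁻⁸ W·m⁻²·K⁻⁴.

For an isothermal black-emitting sphere, (1−a)S·πr² = σ·4πr²·T⁴ ⇒ S = 4σT⁴/(1−a).
S = 4·5.67×10⁻⁸·(611)⁴/1.00 = 31610 W/m².
Flux falls as S = L/(4πd²), so d = √(L/(4πS)) = √(2.08×10²⁸/(4π·31610)).

d ≈ 2.29×10¹¹ m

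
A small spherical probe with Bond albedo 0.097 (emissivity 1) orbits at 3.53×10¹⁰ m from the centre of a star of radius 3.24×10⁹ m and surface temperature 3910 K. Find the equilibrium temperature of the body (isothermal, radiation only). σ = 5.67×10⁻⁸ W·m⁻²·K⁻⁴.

T ≈ 817 K

The star's surface emits σT_*⁴; at distance d the flux is S = σT_*⁴(R_*/d)².
S = 5.67×10⁻⁸·(3910)⁴·(3.24×10⁹/3.53×10¹⁰)² = 1.116×10⁵ W/m².
For an isothermal sphere T⁴ = (1−a)S/(4σ) = 4.445×10¹¹ K⁴.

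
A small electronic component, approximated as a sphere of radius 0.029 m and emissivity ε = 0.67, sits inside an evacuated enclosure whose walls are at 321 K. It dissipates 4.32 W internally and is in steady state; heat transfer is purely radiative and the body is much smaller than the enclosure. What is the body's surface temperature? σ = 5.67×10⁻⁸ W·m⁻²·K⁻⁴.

T ≈ 382 K

For a small grey body in a large enclosure, net radiated power = εσA(T⁴ − T_w⁴).
Steady state: P = εσA(T⁴ − T_w⁴) with A = 4πr² = 0.01057 m².
T⁴ = P/(εσA) + T_w⁴ = 4.32/(0.67·5.67×10⁻⁸·0.01057) + (321)⁴
    = 1.076×10¹⁰ + 1.062×10¹⁰ = 2.138×10¹⁰ K⁴.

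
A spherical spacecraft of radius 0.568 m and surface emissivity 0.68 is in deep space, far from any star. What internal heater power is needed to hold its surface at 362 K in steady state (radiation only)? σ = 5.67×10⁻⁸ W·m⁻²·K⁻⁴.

P = εσ·4πr²·T⁴.
4πr² = 4.054 m²; T⁴ = 1.717×10¹⁰ K⁴.
P = 0.68·5.67×10⁻⁸·4.054·1.717×10¹⁰.

P ≈ 2680 W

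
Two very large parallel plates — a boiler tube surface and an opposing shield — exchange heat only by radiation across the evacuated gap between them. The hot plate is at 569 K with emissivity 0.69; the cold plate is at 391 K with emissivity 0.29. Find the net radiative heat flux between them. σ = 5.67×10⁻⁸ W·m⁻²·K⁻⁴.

q ≈ 1180 W/m²

For two infinite grey parallel plates, q = σ(T₁⁴ − T₂⁴)/(1/ε₁ + 1/ε₂ − 1).
T₁⁴ − T₂⁴ = 1.048×10¹¹ − 2.337×10¹⁰ = 8.145×10¹⁰ K⁴.
1/ε₁ + 1/ε₂ − 1 = 1.449 + 3.448 − 1 = 3.898.
q = 5.67×10⁻⁸ × 8.145×10¹⁰ / 3.898.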